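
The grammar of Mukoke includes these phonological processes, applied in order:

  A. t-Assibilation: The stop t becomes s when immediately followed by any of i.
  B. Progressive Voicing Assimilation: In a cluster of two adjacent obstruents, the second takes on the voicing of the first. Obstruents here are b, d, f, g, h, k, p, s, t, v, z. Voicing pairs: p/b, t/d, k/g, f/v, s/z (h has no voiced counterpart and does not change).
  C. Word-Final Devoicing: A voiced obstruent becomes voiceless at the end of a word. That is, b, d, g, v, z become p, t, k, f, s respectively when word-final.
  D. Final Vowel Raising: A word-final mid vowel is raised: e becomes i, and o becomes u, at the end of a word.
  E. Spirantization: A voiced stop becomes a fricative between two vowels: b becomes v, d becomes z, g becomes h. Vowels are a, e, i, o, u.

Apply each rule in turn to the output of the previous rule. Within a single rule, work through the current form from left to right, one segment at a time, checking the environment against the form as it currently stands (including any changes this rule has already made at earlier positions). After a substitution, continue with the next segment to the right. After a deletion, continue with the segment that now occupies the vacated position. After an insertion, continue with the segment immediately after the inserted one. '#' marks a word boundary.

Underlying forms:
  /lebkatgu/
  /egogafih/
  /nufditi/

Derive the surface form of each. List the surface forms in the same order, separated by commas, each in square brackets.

[lebgatku], [ehohafih], [nuftisi]

/lebkatgu/:
  A t-Assibilation: no change — [lebkatgu]
  B Progressive Voicing Assimilation: [lebkatgu] → [lebgatku]
  C Word-Final Devoicing: no change — [lebgatku]
  D Final Vowel Raising: no change — [lebgatku]
  E Spirantization: no change — [lebgatku]
/egogafih/:
  A t-Assibilation: no change — [egogafih]
  B Progressive Voicing Assimilation: no change — [egogafih]
  C Word-Final Devoicing: no change — [egogafih]
  D Final Vowel Raising: no change — [egogafih]
  E Spirantization: [egogafih] → [ehohafih]
/nufditi/:
  A t-Assibilation: [nufditi] → [nufdisi]
  B Progressive Voicing Assimilation: [nufdisi] → [nuftisi]
  C Word-Final Devoicing: no change — [nuftisi]
  D Final Vowel Raising: no change — [nuftisi]
  E Spirantization: no change — [nuftisi]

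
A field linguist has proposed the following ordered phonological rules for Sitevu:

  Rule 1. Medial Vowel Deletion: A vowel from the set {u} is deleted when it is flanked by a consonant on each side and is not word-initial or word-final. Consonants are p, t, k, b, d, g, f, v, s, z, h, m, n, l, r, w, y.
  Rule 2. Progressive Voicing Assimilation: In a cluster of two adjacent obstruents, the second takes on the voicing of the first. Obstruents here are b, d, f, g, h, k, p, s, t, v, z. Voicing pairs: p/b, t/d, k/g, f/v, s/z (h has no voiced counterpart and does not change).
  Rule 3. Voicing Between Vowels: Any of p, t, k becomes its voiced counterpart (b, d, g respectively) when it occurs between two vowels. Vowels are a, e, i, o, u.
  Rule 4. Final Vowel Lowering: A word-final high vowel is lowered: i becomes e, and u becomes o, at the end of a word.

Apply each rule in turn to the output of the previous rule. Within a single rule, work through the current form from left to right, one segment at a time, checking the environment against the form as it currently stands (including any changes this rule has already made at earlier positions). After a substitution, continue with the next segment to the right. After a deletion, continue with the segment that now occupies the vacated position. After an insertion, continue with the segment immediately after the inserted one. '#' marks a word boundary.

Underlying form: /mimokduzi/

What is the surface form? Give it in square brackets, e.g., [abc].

Rule 1 Medial Vowel Deletion: [mimokduzi] → [mimokdzi]
Rule 2 Progressive Voicing Assimilation: [mimokdzi] → [mimoktsi]
Rule 3 Voicing Between Vowels: no change — [mimoktsi]
Rule 4 Final Vowel Lowering: [mimoktsi] → [mimoktse]

[mimoktse]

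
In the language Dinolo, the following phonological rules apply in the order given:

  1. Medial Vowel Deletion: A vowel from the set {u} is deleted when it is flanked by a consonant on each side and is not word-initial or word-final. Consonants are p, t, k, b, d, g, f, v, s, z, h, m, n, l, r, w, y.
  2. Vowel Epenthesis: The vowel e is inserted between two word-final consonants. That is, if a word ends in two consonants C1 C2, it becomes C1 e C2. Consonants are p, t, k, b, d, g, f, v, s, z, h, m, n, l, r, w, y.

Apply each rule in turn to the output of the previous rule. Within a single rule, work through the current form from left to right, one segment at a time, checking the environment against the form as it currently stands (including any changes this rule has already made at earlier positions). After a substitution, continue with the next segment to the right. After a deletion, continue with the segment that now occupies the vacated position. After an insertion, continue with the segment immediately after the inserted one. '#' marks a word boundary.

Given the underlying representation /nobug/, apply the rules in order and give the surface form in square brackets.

1 Medial Vowel Deletion: [nobug] → [nobg]
2 Vowel Epenthesis: [nobg] → [nobeg]

[nobeg]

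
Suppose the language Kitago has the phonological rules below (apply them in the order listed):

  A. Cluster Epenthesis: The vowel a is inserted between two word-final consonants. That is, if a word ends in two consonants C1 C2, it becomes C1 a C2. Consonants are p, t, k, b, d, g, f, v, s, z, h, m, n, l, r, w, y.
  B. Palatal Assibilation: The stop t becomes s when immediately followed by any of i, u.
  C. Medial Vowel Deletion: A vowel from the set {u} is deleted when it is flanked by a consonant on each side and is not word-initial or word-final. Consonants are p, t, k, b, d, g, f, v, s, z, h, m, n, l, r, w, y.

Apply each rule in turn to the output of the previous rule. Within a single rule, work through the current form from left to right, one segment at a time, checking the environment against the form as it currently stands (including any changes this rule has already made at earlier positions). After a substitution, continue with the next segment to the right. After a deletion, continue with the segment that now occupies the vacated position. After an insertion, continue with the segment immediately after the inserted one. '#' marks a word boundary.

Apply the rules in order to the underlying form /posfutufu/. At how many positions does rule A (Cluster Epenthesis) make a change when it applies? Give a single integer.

0

A Cluster Epenthesis: no change — [posfutufu]
B Palatal Assibilation: [posfutufu] → [posfusufu]
C Medial Vowel Deletion: [posfusufu] → [posfsfu]
Rule A changed 0 position(s).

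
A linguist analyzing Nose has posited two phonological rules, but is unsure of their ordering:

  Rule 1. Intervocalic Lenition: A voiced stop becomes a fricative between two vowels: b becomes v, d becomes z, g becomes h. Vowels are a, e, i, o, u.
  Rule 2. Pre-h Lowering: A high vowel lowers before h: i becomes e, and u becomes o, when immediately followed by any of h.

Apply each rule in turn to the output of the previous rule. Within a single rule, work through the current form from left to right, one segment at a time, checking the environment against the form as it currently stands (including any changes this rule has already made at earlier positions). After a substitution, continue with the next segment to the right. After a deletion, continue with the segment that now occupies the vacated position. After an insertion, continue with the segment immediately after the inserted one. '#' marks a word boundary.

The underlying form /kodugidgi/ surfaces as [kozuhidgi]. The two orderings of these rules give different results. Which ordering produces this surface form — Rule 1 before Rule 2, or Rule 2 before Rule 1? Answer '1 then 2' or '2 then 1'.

Order 1 then 2:
  1 Intervocalic Lenition: [kodugidgi] → [kozuhidgi]
  2 Pre-h Lowering: [kozuhidgi] → [kozohidgi]
  result: [kozohidgi]
Order 2 then 1:
  2 Pre-h Lowering: no change — [kodugidgi]
  1 Intervocalic Lenition: [kodugidgi] → [kozuhidgi]
  result: [kozuhidgi]

2 then 1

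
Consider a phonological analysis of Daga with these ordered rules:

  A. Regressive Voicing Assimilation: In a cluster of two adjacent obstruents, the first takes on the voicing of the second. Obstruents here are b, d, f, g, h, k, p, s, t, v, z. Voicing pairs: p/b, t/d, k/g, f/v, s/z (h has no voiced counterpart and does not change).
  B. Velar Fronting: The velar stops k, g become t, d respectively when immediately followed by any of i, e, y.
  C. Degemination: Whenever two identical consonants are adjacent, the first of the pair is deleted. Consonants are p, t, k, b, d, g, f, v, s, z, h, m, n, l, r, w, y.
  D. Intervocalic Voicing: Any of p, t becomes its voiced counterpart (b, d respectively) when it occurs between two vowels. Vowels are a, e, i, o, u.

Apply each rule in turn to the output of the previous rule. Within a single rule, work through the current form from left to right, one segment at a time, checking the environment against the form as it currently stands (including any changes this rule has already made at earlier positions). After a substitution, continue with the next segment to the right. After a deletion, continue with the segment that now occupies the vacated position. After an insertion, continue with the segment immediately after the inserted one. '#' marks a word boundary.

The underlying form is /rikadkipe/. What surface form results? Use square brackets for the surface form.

A Regressive Voicing Assimilation: [rikadkipe] → [rikatkipe]
B Velar Fronting: [rikatkipe] → [rikattipe]
C Degemination: [rikattipe] → [rikatipe]
D Intervocalic Voicing: [rikatipe] → [rikadibe]

[rikadibe]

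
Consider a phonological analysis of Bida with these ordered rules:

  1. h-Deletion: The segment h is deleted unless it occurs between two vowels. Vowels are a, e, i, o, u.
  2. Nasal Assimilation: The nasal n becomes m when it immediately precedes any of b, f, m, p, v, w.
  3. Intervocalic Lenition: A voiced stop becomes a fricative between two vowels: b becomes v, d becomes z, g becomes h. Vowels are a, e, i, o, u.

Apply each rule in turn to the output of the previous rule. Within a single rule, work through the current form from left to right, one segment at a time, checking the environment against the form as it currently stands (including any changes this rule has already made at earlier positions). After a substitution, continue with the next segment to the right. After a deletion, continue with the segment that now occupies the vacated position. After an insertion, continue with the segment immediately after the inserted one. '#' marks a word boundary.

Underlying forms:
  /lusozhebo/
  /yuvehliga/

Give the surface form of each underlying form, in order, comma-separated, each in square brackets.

/lusozhebo/:
  1 h-Deletion: [lusozhebo] → [lusozebo]
  2 Nasal Assimilation: no change — [lusozebo]
  3 Intervocalic Lenition: [lusozebo] → [lusozevo]
/yuvehliga/:
  1 h-Deletion: [yuvehliga] → [yuveliga]
  2 Nasal Assimilation: no change — [yuveliga]
  3 Intervocalic Lenition: [yuveliga] → [yuveliha]

[lusozevo], [yuveliha]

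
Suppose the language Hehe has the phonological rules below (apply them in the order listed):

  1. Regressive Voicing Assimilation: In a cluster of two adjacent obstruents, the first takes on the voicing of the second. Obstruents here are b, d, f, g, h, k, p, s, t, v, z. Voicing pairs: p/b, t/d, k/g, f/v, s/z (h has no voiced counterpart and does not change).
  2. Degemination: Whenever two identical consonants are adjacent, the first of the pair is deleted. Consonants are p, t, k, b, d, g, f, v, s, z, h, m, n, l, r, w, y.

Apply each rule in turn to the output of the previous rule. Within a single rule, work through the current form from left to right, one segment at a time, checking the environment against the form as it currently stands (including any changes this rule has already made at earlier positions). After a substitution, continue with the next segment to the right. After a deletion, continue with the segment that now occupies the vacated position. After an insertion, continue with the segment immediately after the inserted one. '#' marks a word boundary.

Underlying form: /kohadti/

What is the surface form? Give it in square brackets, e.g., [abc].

1 Regressive Voicing Assimilation: [kohadti] → [kohatti]
2 Degemination: [kohatti] → [kohati]

[kohati]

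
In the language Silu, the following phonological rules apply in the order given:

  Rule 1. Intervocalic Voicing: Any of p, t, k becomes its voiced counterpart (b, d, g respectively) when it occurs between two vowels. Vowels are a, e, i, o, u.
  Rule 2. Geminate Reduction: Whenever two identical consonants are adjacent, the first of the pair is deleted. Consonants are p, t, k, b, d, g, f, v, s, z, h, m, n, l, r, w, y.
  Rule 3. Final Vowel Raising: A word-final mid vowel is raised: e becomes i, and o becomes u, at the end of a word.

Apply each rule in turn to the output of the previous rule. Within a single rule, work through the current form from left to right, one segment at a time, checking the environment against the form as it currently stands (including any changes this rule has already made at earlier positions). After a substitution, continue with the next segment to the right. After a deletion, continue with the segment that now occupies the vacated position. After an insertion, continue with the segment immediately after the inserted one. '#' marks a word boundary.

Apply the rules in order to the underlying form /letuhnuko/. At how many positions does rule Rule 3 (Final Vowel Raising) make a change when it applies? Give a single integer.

Rule 1 Intervocalic Voicing: [letuhnuko] → [leduhnugo]
Rule 2 Geminate Reduction: no change — [leduhnugo]
Rule 3 Final Vowel Raising: [leduhnugo] → [leduhnugu]
Rule Rule 3 changed 1 position(s).

1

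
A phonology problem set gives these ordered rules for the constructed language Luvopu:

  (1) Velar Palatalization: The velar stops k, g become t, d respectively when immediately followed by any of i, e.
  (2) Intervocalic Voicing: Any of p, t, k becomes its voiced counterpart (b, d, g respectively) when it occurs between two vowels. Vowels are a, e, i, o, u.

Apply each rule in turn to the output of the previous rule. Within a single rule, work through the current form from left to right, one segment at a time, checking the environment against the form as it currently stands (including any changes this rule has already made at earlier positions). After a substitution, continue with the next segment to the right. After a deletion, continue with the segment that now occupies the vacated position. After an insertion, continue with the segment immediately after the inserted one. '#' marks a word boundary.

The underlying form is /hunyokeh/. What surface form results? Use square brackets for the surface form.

[hunyodeh]

(1) Velar Palatalization: [hunyokeh] → [hunyoteh]
(2) Intervocalic Voicing: [hunyoteh] → [hunyodeh]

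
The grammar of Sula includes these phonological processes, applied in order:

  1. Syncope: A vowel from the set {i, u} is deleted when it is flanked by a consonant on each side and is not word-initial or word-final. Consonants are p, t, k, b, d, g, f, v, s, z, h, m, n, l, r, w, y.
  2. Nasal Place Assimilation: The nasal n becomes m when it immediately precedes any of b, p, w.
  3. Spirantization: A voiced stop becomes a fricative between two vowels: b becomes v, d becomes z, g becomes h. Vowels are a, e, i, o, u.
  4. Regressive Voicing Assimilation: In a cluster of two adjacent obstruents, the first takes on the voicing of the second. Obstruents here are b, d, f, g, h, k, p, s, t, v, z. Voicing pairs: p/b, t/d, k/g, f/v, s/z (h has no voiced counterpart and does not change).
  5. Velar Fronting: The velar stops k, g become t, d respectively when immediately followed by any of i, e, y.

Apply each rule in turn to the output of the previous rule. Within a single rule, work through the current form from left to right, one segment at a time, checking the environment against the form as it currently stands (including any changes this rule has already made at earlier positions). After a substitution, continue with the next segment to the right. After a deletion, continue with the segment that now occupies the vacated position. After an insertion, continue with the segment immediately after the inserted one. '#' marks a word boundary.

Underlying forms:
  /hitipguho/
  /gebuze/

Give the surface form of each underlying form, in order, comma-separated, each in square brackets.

/hitipguho/:
  1 Syncope: [hitipguho] → [htpgho]
  2 Nasal Place Assimilation: no change — [htpgho]
  3 Spirantization: no change — [htpgho]
  4 Regressive Voicing Assimilation: [htpgho] → [htbkho]
  5 Velar Fronting: no change — [htbkho]
/gebuze/:
  1 Syncope: [gebuze] → [gebze]
  2 Nasal Place Assimilation: no change — [gebze]
  3 Spirantization: no change — [gebze]
  4 Regressive Voicing Assimilation: no change — [gebze]
  5 Velar Fronting: [gebze] → [debze]

[htbkho], [debze]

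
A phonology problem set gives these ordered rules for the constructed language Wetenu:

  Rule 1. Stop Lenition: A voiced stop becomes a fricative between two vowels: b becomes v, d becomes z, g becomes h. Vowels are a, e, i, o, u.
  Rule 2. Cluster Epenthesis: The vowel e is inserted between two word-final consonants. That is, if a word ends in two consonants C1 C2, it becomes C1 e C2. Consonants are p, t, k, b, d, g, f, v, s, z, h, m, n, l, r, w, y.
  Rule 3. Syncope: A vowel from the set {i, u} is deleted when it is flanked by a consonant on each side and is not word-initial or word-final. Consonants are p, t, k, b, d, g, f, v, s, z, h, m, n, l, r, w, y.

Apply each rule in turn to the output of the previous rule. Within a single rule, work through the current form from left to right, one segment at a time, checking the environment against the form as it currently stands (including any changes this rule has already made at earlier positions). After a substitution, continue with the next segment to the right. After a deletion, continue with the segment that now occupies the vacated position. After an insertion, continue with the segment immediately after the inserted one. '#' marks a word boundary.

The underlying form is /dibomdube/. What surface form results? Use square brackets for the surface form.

Rule 1 Stop Lenition: [dibomdube] → [divomduve]
Rule 2 Cluster Epenthesis: no change — [divomduve]
Rule 3 Syncope: [divomduve] → [dvomdve]

[dvomdve]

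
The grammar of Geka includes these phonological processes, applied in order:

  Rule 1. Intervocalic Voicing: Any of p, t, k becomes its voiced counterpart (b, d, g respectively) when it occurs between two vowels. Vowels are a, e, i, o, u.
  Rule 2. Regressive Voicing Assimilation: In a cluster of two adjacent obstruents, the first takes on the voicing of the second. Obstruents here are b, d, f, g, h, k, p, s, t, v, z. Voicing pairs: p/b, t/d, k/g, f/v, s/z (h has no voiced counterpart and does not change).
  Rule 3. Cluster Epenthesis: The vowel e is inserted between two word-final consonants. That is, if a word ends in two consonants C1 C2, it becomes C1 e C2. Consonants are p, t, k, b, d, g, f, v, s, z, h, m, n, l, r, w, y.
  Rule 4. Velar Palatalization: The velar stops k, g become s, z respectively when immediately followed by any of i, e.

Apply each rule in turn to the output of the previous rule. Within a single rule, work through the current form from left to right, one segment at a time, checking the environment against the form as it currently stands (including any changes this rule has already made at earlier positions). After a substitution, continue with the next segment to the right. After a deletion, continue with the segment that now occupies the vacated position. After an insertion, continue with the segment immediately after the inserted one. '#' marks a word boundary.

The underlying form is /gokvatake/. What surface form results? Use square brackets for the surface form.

[gogvadaze]

Rule 1 Intervocalic Voicing: [gokvatake] → [gokvadage]
Rule 2 Regressive Voicing Assimilation: [gokvadage] → [gogvadage]
Rule 3 Cluster Epenthesis: no change — [gogvadage]
Rule 4 Velar Palatalization: [gogvadage] → [gogvadaze]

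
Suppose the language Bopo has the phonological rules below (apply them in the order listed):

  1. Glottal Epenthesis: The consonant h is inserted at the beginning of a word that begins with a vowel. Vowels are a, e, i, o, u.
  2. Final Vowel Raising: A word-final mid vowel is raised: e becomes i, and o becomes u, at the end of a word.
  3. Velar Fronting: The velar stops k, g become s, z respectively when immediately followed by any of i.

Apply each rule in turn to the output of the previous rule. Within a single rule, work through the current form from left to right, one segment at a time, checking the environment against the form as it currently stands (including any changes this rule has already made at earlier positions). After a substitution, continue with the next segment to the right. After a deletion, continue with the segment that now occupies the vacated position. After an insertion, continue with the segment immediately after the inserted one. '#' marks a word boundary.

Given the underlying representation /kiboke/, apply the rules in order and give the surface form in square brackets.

1 Glottal Epenthesis: no change — [kiboke]
2 Final Vowel Raising: [kiboke] → [kiboki]
3 Velar Fronting: [kiboki] → [sibosi]

[sibosi]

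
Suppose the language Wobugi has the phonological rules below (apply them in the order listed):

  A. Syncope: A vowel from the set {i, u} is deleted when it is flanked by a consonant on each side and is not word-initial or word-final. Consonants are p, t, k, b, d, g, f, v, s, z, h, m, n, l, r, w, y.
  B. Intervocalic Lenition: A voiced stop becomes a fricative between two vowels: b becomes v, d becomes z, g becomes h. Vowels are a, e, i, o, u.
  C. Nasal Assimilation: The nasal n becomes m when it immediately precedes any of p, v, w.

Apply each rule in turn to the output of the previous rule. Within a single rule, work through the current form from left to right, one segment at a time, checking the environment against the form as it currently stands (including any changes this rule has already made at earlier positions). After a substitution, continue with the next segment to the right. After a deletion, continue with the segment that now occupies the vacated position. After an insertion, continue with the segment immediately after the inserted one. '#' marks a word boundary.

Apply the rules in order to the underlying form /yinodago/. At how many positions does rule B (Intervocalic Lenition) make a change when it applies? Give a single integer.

2

A Syncope: [yinodago] → [ynodago]
B Intervocalic Lenition: [ynodago] → [ynozaho]
C Nasal Assimilation: no change — [ynozaho]
Rule B changed 2 position(s).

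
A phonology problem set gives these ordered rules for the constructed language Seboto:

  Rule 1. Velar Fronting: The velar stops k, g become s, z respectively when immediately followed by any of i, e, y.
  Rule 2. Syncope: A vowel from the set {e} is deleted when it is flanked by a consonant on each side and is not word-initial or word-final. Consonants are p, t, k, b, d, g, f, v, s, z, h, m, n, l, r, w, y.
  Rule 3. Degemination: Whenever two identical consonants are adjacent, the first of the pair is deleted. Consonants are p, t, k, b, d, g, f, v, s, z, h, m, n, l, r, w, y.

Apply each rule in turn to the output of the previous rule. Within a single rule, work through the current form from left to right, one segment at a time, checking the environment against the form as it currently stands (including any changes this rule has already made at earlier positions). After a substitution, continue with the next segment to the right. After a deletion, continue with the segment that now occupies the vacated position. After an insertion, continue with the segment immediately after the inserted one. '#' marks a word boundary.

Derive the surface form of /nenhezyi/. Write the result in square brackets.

[nhzyi]

Rule 1 Velar Fronting: no change — [nenhezyi]
Rule 2 Syncope: [nenhezyi] → [nnhzyi]
Rule 3 Degemination: [nnhzyi] → [nhzyi]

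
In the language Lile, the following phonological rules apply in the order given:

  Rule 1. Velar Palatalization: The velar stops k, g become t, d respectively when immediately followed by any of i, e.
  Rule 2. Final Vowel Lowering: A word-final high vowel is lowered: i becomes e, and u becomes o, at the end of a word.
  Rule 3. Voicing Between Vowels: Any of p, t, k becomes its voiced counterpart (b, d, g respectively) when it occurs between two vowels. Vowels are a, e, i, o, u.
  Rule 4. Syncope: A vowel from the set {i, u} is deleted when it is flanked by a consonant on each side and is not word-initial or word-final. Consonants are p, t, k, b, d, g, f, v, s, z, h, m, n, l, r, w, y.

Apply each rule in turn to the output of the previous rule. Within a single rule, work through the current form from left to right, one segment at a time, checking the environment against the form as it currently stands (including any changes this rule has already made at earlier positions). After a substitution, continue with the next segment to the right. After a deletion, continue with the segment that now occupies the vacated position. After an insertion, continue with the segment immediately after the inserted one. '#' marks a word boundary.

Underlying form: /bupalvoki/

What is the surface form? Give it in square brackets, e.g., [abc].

[bbalvode]

Rule 1 Velar Palatalization: [bupalvoki] → [bupalvoti]
Rule 2 Final Vowel Lowering: [bupalvoti] → [bupalvote]
Rule 3 Voicing Between Vowels: [bupalvote] → [bubalvode]
Rule 4 Syncope: [bubalvode] → [bbalvode]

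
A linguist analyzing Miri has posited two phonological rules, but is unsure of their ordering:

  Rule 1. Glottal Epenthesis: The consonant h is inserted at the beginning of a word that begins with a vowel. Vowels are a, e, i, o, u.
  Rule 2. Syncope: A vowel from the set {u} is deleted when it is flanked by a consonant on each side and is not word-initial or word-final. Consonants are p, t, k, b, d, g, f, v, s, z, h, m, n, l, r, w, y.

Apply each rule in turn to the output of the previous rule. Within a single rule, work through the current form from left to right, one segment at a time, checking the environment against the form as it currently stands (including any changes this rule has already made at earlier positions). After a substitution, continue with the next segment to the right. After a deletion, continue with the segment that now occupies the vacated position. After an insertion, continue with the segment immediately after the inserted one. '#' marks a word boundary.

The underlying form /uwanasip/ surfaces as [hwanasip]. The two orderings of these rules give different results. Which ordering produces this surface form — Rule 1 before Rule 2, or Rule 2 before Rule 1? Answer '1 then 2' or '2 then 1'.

Order 1 then 2:
  1 Glottal Epenthesis: [uwanasip] → [huwanasip]
  2 Syncope: [huwanasip] → [hwanasip]
  result: [hwanasip]
Order 2 then 1:
  2 Syncope: no change — [uwanasip]
  1 Glottal Epenthesis: [uwanasip] → [huwanasip]
  result: [huwanasip]

1 then 2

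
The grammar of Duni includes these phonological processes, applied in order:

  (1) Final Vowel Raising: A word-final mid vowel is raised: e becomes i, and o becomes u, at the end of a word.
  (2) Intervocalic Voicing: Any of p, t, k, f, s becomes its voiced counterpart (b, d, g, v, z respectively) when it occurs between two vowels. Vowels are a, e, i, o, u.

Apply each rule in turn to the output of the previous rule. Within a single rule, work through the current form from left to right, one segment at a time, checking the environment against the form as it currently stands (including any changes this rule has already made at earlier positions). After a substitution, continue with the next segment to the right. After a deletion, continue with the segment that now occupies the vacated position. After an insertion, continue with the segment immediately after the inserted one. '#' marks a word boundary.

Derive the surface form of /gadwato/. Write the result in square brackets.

[gadwadu]

(1) Final Vowel Raising: [gadwato] → [gadwatu]
(2) Intervocalic Voicing: [gadwatu] → [gadwadu]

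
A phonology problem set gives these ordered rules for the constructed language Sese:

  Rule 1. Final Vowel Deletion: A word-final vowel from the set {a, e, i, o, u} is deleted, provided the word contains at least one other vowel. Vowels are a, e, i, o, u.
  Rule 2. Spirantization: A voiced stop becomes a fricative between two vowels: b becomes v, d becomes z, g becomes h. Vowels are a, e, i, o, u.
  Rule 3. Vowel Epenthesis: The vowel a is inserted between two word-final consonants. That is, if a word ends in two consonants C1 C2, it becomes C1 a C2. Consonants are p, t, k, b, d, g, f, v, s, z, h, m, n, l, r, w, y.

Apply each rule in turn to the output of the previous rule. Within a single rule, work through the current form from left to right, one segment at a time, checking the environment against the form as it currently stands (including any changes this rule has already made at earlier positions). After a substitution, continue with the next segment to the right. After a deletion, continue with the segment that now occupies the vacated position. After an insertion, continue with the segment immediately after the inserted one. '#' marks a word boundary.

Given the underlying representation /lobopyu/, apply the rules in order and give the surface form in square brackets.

[lovopay]

Rule 1 Final Vowel Deletion: [lobopyu] → [lobopy]
Rule 2 Spirantization: [lobopy] → [lovopy]
Rule 3 Vowel Epenthesis: [lovopy] → [lovopay]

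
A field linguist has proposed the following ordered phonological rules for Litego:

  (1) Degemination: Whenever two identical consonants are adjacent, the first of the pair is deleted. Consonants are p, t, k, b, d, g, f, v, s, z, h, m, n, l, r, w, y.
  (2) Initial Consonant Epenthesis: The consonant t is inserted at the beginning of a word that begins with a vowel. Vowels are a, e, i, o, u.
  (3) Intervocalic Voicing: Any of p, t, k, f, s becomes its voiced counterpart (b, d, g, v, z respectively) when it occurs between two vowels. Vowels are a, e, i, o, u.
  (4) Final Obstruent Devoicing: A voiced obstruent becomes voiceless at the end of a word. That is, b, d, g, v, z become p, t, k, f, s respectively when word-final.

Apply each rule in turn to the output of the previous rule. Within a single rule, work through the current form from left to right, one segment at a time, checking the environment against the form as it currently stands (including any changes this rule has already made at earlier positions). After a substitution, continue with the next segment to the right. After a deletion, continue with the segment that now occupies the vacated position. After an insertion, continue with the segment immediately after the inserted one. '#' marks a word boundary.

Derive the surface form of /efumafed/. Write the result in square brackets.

(1) Degemination: no change — [efumafed]
(2) Initial Consonant Epenthesis: [efumafed] → [tefumafed]
(3) Intervocalic Voicing: [tefumafed] → [tevumaved]
(4) Final Obstruent Devoicing: [tevumaved] → [tevumavet]

[tevumavet]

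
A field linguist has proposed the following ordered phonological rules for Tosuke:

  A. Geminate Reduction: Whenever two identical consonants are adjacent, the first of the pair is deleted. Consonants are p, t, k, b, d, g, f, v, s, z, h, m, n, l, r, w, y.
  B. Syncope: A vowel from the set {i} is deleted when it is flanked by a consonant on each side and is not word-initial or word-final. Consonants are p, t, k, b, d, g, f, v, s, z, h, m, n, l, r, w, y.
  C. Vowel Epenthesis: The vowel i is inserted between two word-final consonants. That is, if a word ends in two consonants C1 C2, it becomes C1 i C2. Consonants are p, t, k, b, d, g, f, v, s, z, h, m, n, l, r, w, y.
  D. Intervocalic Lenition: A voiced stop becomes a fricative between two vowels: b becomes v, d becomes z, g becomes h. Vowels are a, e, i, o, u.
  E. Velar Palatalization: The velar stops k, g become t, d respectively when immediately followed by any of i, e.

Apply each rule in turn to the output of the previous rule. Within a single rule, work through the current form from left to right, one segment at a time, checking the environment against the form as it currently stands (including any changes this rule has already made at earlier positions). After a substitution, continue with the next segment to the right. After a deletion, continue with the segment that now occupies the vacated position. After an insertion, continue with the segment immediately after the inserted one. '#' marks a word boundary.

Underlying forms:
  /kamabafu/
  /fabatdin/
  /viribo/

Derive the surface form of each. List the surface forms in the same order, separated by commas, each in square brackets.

[kamavafu], [favatdin], [vrbo]

/kamabafu/:
  A Geminate Reduction: no change — [kamabafu]
  B Syncope: no change — [kamabafu]
  C Vowel Epenthesis: no change — [kamabafu]
  D Intervocalic Lenition: [kamabafu] → [kamavafu]
  E Velar Palatalization: no change — [kamavafu]
/fabatdin/:
  A Geminate Reduction: no change — [fabatdin]
  B Syncope: [fabatdin] → [fabatdn]
  C Vowel Epenthesis: [fabatdn] → [fabatdin]
  D Intervocalic Lenition: [fabatdin] → [favatdin]
  E Velar Palatalization: no change — [favatdin]
/viribo/:
  A Geminate Reduction: no change — [viribo]
  B Syncope: [viribo] → [vrbo]
  C Vowel Epenthesis: no change — [vrbo]
  D Intervocalic Lenition: no change — [vrbo]
  E Velar Palatalization: no change — [vrbo]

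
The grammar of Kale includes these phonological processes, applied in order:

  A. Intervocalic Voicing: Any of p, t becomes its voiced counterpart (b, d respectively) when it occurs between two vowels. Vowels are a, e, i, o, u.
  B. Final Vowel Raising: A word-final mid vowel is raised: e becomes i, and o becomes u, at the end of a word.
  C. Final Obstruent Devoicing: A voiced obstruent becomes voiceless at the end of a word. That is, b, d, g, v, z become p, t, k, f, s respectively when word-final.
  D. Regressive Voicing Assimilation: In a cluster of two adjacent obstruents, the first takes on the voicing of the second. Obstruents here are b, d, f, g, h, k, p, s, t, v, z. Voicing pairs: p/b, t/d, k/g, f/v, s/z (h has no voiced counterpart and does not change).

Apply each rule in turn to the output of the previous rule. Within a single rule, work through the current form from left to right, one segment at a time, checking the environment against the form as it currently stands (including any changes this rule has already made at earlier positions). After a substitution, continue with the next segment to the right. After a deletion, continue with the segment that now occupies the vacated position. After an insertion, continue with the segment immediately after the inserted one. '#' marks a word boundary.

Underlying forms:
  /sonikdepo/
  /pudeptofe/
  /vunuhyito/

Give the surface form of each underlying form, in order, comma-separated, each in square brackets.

/sonikdepo/:
  A Intervocalic Voicing: [sonikdepo] → [sonikdebo]
  B Final Vowel Raising: [sonikdebo] → [sonikdebu]
  C Final Obstruent Devoicing: no change — [sonikdebu]
  D Regressive Voicing Assimilation: [sonikdebu] → [sonigdebu]
/pudeptofe/:
  A Intervocalic Voicing: no change — [pudeptofe]
  B Final Vowel Raising: [pudeptofe] → [pudeptofi]
  C Final Obstruent Devoicing: no change — [pudeptofi]
  D Regressive Voicing Assimilation: no change — [pudeptofi]
/vunuhyito/:
  A Intervocalic Voicing: [vunuhyito] → [vunuhyido]
  B Final Vowel Raising: [vunuhyido] → [vunuhyidu]
  C Final Obstruent Devoicing: no change — [vunuhyidu]
  D Regressive Voicing Assimilation: no change — [vunuhyidu]

[sonigdebu], [pudeptofi], [vunuhyidu]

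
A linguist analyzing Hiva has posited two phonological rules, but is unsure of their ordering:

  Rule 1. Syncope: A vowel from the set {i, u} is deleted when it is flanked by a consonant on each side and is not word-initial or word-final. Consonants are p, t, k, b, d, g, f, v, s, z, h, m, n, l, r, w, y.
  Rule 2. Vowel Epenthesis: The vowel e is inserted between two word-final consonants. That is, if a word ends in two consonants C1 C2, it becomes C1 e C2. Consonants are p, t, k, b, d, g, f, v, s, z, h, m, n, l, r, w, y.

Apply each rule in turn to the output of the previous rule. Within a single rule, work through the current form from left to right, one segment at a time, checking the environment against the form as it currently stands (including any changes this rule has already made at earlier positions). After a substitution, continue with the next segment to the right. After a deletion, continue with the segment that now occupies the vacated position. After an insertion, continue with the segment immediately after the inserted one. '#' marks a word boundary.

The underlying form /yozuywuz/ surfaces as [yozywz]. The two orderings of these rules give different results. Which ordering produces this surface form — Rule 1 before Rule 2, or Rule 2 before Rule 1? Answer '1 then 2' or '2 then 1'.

Order 1 then 2:
  1 Syncope: [yozuywuz] → [yozywz]
  2 Vowel Epenthesis: [yozywz] → [yozywez]
  result: [yozywez]
Order 2 then 1:
  2 Vowel Epenthesis: no change — [yozuywuz]
  1 Syncope: [yozuywuz] → [yozywz]
  result: [yozywz]

2 then 1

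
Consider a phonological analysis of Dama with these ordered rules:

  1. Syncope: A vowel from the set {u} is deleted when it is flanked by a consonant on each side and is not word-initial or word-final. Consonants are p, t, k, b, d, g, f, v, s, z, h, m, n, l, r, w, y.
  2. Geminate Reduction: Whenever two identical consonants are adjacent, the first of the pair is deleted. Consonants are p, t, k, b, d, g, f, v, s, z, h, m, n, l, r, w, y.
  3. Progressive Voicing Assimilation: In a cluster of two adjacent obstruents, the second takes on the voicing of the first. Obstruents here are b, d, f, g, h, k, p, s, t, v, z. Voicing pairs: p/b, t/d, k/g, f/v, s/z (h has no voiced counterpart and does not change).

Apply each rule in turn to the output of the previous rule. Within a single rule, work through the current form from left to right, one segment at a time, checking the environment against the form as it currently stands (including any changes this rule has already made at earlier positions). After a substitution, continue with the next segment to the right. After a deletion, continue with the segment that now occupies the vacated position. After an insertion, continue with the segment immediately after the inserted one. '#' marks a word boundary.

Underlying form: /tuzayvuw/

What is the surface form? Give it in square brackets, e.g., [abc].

[tsayvw]

1 Syncope: [tuzayvuw] → [tzayvw]
2 Geminate Reduction: no change — [tzayvw]
3 Progressive Voicing Assimilation: [tzayvw] → [tsayvw]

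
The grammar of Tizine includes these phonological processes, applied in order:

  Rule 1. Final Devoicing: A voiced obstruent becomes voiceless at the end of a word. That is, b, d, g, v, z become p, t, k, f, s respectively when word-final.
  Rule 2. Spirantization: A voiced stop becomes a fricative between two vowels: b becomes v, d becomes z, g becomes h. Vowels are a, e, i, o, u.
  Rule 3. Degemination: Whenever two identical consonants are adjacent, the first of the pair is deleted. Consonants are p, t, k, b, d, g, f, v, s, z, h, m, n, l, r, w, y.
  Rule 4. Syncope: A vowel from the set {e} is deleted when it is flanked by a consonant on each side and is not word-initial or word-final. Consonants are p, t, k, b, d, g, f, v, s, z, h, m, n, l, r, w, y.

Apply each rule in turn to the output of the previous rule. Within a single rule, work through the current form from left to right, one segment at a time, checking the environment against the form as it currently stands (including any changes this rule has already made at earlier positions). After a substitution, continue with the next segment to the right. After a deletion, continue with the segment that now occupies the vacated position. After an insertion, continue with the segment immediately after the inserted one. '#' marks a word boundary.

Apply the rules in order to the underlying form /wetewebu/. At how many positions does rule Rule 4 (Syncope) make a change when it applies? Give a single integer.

Rule 1 Final Devoicing: no change — [wetewebu]
Rule 2 Spirantization: [wetewebu] → [wetewevu]
Rule 3 Degemination: no change — [wetewevu]
Rule 4 Syncope: [wetewevu] → [wtwvu]
Rule Rule 4 changed 3 position(s).

3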